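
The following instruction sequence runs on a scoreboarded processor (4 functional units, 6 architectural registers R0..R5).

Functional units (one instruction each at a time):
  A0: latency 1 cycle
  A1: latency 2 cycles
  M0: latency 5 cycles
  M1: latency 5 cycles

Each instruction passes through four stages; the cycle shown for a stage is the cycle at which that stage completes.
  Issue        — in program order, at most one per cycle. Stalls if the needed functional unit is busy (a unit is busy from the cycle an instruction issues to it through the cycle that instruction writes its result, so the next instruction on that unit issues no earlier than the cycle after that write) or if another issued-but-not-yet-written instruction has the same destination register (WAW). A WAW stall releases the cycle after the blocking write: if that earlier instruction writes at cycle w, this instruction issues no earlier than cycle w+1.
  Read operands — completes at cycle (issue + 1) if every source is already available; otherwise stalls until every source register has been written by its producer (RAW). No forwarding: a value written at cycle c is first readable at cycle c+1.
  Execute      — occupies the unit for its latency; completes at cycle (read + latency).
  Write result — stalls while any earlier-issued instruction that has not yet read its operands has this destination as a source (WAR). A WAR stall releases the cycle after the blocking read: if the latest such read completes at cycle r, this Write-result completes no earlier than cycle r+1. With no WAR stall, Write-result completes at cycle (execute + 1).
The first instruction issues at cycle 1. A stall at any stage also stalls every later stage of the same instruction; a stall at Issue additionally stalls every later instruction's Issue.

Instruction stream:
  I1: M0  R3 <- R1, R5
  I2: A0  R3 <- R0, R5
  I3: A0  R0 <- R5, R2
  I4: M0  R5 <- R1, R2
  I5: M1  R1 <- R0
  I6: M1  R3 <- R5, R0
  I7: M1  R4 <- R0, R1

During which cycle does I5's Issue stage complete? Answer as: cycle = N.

t=1  issue I1 (M0)
t=2  I1 read-ops
t=7  I1 finished on M0
t=8  I1→R3
t=9  issue I2 (A0)
t=10  I2 read-ops
t=11  I2 finished on A0
t=12  I2→R3
t=13  issue I3 (A0)
t=14  I3 read-ops; issue I4 (M0)
t=15  I3 finished on A0; I4 read-ops; issue I5 (M1)
t=16  I3→R0
t=17  I5 read-ops
t=20  I4 finished on M0
t=21  I4→R5
t=22  I5 finished on M1
t=23  I5→R1
t=24  issue I6 (M1)
t=25  I6 read-ops
t=30  I6 finished on M1
t=31  I6→R3
t=32  issue I7 (M1)
t=33  I7 read-ops
t=38  I7 finished on M1
t=39  I7→R4

cycle = 15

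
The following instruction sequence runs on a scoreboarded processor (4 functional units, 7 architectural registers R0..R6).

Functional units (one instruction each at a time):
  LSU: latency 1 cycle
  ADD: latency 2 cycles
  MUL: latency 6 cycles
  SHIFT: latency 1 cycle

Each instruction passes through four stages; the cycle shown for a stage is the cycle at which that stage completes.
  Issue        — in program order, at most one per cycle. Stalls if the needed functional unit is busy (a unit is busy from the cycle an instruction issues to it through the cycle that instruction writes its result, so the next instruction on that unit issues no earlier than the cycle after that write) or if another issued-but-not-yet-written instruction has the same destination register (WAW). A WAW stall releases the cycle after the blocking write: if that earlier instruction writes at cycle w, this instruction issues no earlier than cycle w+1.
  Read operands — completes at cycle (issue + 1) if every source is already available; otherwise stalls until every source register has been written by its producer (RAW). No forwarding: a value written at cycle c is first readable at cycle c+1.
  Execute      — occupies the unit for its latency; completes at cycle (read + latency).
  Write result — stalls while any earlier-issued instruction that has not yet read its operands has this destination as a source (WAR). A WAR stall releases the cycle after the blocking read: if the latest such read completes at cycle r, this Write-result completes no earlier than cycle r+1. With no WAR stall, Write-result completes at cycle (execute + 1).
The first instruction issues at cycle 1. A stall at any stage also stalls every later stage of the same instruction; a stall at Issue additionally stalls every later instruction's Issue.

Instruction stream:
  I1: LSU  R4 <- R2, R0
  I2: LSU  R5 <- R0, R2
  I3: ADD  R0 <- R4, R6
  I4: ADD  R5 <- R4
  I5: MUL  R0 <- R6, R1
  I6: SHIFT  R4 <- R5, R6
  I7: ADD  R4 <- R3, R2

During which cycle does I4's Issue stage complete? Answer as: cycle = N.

c1: I1 issues→LSU
c2: I1 reads
c3: I1 exec-done
c4: I1 writes R4
c5: I2 issues→LSU
c6: I2 reads | I3 issues→ADD
c7: I2 exec-done | I3 reads
c8: I2 writes R5
c9: I3 exec-done
c10: I3 writes R0
c11: I4 issues→ADD
c12: I4 reads | I5 issues→MUL
c13: I5 reads | I6 issues→SHIFT
c14: I4 exec-done
c15: I4 writes R5
c16: I6 reads
c17: I6 exec-done
c18: I6 writes R4
c19: I5 exec-done | I7 issues→ADD
c20: I5 writes R0 | I7 reads
c22: I7 exec-done
c23: I7 writes R4

cycle = 11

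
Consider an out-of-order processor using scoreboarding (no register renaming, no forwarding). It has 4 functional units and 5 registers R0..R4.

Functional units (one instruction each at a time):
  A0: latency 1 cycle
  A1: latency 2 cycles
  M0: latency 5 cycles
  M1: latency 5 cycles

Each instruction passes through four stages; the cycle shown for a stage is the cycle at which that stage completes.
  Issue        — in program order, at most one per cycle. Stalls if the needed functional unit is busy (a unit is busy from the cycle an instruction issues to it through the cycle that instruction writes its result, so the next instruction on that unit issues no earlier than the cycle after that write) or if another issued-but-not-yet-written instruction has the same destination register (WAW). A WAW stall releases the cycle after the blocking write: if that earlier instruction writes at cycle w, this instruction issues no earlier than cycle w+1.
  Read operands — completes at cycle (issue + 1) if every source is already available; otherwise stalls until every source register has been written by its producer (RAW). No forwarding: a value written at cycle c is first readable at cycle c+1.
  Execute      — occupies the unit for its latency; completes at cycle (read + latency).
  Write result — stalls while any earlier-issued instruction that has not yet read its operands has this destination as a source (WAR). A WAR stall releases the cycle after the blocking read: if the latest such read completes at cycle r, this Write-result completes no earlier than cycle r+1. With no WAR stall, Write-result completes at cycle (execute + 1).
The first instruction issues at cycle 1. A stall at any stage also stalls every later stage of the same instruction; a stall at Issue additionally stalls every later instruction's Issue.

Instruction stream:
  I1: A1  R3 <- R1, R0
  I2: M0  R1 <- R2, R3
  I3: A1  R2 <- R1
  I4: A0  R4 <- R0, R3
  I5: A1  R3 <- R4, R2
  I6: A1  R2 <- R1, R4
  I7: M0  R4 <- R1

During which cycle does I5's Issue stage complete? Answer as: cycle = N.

I1 -> (1, 2, 4, 5)
I2 -> (2, 6, 11, 12)  // RAW R3: wait I1 write@5
I3 -> (6, 13, 15, 16)  // struct: A1 busy until I1 writes@5, RAW R1: wait I2 write@12
I4 -> (7, 8, 9, 10)
I5 -> (17, 18, 20, 21)  // struct: A1 busy until I3 writes@16
I6 -> (22, 23, 25, 26)  // struct: A1 busy until I5 writes@21
I7 -> (23, 24, 29, 30)

cycle = 17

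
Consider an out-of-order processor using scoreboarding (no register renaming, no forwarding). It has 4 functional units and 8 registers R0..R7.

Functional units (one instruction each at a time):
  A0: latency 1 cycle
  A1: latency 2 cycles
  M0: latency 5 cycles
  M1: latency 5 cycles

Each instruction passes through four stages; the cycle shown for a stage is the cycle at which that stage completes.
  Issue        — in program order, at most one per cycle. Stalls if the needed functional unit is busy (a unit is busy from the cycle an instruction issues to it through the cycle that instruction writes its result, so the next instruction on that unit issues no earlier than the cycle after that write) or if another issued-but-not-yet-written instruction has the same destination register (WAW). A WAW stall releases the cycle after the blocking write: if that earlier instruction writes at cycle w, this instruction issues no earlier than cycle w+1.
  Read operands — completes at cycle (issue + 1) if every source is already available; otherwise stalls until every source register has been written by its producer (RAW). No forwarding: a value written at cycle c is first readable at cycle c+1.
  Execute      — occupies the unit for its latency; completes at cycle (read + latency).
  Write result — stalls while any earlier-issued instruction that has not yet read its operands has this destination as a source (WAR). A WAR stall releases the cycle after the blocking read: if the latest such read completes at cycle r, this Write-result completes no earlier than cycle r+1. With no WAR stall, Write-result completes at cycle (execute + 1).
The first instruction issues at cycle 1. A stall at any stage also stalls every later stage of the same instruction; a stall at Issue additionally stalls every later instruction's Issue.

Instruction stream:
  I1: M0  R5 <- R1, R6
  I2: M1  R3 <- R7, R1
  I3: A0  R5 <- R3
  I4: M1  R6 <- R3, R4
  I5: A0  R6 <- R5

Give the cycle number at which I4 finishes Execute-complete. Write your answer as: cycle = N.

  I1 | 1 | 2 | 7 | 8
  I2 | 2 | 3 | 8 | 9
  I3 | 9 | 10 | 11 | 12   WAW R5: wait I1 write@8
  I4 | 10 | 11 | 16 | 17
  I5 | 18 | 19 | 20 | 21   WAW R6: wait I4 write@17

cycle = 16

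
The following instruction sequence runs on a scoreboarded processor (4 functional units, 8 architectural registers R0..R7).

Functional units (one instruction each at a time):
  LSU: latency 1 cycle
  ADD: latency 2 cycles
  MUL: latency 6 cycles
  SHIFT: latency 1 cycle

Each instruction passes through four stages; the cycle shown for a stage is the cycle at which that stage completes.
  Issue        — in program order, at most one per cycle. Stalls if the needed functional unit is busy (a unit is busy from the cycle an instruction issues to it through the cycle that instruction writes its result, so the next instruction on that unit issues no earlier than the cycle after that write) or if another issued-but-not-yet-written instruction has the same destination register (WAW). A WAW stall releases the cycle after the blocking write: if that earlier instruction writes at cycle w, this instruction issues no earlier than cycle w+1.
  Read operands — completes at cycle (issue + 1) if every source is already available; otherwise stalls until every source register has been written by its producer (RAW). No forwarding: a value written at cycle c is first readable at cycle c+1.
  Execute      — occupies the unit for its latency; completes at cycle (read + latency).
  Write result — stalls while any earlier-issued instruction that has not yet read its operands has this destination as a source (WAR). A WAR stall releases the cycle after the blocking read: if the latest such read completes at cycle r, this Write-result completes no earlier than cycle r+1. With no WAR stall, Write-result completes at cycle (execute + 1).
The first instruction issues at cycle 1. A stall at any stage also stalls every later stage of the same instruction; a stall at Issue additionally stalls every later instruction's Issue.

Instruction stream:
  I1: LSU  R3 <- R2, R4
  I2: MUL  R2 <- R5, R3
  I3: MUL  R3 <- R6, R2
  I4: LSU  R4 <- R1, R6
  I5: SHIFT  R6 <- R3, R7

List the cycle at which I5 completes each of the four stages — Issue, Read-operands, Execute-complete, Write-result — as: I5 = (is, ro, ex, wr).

I5 = (15, 22, 23, 24)

1) issue 1, read 2, done 3, write 4
2) issue 2, read 5, done 11, write 12  <RAW R3: wait I1 write@4>
3) issue 13, read 14, done 20, write 21  <struct: MUL busy until I2 writes@12>
4) issue 14, read 15, done 16, write 17
5) issue 15, read 22, done 23, write 24  <RAW R3: wait I3 write@21>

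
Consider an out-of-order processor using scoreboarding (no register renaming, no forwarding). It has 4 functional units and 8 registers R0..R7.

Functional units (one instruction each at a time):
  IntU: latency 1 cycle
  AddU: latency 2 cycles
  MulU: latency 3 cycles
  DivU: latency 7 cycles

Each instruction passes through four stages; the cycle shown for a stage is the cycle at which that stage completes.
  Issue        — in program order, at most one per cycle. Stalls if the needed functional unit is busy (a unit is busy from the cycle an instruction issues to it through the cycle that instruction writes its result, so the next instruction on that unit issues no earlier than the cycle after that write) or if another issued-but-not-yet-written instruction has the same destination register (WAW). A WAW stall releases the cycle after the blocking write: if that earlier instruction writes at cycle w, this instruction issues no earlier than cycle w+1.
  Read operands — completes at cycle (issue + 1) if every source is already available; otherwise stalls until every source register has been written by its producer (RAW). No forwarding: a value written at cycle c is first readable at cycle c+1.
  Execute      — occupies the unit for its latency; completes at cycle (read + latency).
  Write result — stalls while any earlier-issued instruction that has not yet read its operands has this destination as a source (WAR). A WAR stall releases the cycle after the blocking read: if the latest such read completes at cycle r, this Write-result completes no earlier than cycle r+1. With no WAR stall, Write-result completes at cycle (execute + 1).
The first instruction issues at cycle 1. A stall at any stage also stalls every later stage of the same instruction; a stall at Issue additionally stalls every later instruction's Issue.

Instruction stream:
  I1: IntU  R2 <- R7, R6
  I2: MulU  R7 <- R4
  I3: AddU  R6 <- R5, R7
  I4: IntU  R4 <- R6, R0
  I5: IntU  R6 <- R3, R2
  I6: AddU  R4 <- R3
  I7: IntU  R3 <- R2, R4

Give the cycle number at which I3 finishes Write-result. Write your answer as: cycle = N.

[1] I1 issues→IntU
[2] I1 reads · I2 issues→MulU
[3] I1 exec-done · I2 reads · I3 issues→AddU
[4] I1 writes R2
[5] I4 issues→IntU
[6] I2 exec-done
[7] I2 writes R7
[8] I3 reads
[10] I3 exec-done
[11] I3 writes R6
[12] I4 reads
[13] I4 exec-done
[14] I4 writes R4
[15] I5 issues→IntU
[16] I5 reads · I6 issues→AddU
[17] I5 exec-done · I6 reads
[18] I5 writes R6
[19] I6 exec-done · I7 issues→IntU
[20] I6 writes R4
[21] I7 reads
[22] I7 exec-done
[23] I7 writes R3

cycle = 11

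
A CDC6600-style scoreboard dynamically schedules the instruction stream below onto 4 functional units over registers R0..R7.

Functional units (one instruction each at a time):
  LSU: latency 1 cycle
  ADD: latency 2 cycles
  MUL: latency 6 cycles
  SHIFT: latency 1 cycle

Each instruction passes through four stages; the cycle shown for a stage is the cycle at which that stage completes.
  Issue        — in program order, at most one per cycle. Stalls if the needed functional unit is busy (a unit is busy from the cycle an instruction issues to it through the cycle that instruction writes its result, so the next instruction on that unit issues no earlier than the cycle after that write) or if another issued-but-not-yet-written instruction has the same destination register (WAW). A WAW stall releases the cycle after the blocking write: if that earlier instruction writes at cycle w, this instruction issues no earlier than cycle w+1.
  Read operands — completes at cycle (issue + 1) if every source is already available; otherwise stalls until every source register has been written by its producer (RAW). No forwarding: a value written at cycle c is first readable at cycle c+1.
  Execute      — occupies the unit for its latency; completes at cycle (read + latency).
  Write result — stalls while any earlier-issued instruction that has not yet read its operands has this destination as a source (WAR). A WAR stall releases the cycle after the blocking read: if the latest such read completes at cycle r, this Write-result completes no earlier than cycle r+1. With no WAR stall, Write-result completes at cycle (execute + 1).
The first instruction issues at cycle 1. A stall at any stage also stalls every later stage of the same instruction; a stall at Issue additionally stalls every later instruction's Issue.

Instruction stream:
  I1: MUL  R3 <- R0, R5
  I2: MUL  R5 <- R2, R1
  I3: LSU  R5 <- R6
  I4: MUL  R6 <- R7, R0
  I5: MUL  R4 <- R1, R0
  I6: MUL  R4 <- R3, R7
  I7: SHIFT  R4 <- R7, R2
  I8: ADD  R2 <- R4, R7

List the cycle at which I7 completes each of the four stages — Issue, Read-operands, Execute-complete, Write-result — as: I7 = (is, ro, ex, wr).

I1  is:1  ro:2  ex:8  wr:9
I2  is:10  ro:11  ex:17  wr:18  — struct: MUL busy until I1 writes@9
I3  is:19  ro:20  ex:21  wr:22  — WAW R5: wait I2 write@18
I4  is:20  ro:21  ex:27  wr:28
I5  is:29  ro:30  ex:36  wr:37  — struct: MUL busy until I4 writes@28
I6  is:38  ro:39  ex:45  wr:46  — struct: MUL busy until I5 writes@37
I7  is:47  ro:48  ex:49  wr:50  — WAW R4: wait I6 write@46
I8  is:48  ro:51  ex:53  wr:54  — RAW R4: wait I7 write@50

I7 = (47, 48, 49, 50)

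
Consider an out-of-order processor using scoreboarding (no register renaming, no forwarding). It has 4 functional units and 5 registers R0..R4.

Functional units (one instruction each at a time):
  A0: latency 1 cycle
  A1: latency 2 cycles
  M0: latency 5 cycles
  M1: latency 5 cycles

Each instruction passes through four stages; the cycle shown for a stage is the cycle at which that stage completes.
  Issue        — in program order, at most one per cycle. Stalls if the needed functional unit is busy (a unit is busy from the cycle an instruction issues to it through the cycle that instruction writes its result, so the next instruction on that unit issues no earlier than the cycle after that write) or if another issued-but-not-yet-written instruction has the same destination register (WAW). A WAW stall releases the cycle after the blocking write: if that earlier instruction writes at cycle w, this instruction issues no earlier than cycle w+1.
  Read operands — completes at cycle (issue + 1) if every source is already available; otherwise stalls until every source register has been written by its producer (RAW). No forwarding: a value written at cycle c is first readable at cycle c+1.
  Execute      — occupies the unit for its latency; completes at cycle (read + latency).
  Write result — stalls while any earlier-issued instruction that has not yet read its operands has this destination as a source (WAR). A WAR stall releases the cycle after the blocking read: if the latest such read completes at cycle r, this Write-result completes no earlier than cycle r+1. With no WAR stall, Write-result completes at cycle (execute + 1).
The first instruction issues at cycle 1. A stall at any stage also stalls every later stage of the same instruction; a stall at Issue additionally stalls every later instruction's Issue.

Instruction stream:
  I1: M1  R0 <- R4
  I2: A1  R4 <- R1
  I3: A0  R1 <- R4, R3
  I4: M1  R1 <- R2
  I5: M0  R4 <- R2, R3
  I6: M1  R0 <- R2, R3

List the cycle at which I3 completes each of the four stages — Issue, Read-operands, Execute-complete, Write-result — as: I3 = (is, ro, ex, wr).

I1 -> (1, 2, 7, 8)
I2 -> (2, 3, 5, 6)
I3 -> (3, 7, 8, 9)  // RAW R4: wait I2 write@6
I4 -> (10, 11, 16, 17)  // WAW R1: wait I3 write@9
I5 -> (11, 12, 17, 18)
I6 -> (18, 19, 24, 25)  // struct: M1 busy until I4 writes@17

I3 = (3, 7, 8, 9)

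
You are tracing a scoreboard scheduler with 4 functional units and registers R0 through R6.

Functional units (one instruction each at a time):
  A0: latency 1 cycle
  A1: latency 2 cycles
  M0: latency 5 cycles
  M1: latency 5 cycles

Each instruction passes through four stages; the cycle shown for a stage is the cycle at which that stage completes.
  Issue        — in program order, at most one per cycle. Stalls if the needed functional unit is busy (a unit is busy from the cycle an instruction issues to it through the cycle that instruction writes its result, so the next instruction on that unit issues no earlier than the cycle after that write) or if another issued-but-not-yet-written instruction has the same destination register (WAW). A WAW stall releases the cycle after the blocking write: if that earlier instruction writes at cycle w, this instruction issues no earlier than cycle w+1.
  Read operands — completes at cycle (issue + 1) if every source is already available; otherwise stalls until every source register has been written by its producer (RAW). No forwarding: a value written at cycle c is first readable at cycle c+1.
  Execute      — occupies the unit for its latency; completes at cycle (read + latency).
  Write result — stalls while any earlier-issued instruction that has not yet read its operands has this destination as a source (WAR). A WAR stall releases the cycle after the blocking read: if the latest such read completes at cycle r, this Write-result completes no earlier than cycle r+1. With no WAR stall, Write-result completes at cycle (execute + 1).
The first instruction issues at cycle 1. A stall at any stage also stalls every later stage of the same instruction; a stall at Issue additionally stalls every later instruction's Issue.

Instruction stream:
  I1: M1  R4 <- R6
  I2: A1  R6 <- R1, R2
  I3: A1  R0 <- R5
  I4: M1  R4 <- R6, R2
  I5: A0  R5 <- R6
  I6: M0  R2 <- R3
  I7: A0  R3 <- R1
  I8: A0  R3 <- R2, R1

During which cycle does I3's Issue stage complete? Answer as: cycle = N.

1) issue 1, read 2, done 7, write 8
2) issue 2, read 3, done 5, write 6
3) issue 7, read 8, done 10, write 11  <struct: A1 busy until I2 writes@6>
4) issue 9, read 10, done 15, write 16  <struct: M1 busy until I1 writes@8>
5) issue 10, read 11, done 12, write 13
6) issue 11, read 12, done 17, write 18
7) issue 14, read 15, done 16, write 17  <struct: A0 busy until I5 writes@13>
8) issue 18, read 19, done 20, write 21  <struct: A0 busy until I7 writes@17>

cycle = 7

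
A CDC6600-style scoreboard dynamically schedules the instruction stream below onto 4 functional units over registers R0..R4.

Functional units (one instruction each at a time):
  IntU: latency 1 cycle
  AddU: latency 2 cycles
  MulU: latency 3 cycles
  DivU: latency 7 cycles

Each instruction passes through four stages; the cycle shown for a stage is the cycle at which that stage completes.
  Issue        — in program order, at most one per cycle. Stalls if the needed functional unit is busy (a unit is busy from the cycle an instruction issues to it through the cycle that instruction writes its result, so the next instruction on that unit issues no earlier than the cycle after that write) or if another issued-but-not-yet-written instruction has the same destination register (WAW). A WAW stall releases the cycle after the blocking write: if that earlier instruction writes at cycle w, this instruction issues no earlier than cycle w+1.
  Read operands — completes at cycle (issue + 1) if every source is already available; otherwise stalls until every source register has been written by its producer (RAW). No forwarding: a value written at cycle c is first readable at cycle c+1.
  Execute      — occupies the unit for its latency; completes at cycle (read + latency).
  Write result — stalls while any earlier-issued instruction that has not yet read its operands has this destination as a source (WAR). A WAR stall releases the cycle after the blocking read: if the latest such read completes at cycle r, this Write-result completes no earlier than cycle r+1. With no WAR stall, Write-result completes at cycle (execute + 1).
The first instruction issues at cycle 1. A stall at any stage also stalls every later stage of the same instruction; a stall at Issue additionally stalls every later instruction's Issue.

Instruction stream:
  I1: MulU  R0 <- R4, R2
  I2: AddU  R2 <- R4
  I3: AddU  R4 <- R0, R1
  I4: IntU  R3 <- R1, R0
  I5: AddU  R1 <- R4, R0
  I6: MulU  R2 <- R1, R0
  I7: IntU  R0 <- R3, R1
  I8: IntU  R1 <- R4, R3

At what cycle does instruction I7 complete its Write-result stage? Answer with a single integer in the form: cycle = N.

cycle 1: issue I1 (MulU)
cycle 2: I1 read-ops | issue I2 (AddU)
cycle 3: I2 read-ops
cycle 5: I1 finished on MulU | I2 finished on AddU
cycle 6: I1→R0 | I2→R2
cycle 7: issue I3 (AddU)
cycle 8: I3 read-ops | issue I4 (IntU)
cycle 9: I4 read-ops
cycle 10: I3 finished on AddU | I4 finished on IntU
cycle 11: I3→R4 | I4→R3
cycle 12: issue I5 (AddU)
cycle 13: I5 read-ops | issue I6 (MulU)
cycle 14: issue I7 (IntU)
cycle 15: I5 finished on AddU
cycle 16: I5→R1
cycle 17: I6 read-ops | I7 read-ops
cycle 18: I7 finished on IntU
cycle 19: I7→R0
cycle 20: I6 finished on MulU | issue I8 (IntU)
cycle 21: I6→R2 | I8 read-ops
cycle 22: I8 finished on IntU
cycle 23: I8→R1

cycle = 19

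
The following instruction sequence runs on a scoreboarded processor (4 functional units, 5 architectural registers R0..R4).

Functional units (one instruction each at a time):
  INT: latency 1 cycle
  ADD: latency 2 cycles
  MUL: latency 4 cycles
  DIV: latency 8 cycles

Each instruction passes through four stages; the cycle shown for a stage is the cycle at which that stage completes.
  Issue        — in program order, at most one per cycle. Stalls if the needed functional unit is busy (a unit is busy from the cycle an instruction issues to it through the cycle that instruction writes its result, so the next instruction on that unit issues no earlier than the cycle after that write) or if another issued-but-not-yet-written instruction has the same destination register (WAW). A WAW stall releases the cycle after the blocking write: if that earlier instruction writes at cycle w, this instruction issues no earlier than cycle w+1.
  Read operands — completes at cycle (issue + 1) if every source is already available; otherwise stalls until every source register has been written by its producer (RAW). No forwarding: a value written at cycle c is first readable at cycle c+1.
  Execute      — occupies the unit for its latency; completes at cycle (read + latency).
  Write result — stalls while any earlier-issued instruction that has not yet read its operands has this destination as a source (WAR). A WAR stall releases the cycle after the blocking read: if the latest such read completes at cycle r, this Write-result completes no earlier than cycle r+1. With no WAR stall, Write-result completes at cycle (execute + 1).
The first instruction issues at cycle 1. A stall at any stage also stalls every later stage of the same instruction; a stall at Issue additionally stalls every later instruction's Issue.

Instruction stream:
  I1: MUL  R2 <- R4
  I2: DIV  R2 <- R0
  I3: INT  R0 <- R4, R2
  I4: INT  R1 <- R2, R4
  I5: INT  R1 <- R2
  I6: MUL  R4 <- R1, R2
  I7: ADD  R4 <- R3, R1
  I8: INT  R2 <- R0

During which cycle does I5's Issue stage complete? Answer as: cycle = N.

t=1  issue I1 (MUL)
t=2  I1 read-ops
t=6  I1 finished on MUL
t=7  I1→R2
t=8  issue I2 (DIV)
t=9  I2 read-ops | issue I3 (INT)
t=17  I2 finished on DIV
t=18  I2→R2
t=19  I3 read-ops
t=20  I3 finished on INT
t=21  I3→R0
t=22  issue I4 (INT)
t=23  I4 read-ops
t=24  I4 finished on INT
t=25  I4→R1
t=26  issue I5 (INT)
t=27  I5 read-ops | issue I6 (MUL)
t=28  I5 finished on INT
t=29  I5→R1
t=30  I6 read-ops
t=34  I6 finished on MUL
t=35  I6→R4
t=36  issue I7 (ADD)
t=37  I7 read-ops | issue I8 (INT)
t=38  I8 read-ops
t=39  I7 finished on ADD | I8 finished on INT
t=40  I7→R4 | I8→R2

cycle = 26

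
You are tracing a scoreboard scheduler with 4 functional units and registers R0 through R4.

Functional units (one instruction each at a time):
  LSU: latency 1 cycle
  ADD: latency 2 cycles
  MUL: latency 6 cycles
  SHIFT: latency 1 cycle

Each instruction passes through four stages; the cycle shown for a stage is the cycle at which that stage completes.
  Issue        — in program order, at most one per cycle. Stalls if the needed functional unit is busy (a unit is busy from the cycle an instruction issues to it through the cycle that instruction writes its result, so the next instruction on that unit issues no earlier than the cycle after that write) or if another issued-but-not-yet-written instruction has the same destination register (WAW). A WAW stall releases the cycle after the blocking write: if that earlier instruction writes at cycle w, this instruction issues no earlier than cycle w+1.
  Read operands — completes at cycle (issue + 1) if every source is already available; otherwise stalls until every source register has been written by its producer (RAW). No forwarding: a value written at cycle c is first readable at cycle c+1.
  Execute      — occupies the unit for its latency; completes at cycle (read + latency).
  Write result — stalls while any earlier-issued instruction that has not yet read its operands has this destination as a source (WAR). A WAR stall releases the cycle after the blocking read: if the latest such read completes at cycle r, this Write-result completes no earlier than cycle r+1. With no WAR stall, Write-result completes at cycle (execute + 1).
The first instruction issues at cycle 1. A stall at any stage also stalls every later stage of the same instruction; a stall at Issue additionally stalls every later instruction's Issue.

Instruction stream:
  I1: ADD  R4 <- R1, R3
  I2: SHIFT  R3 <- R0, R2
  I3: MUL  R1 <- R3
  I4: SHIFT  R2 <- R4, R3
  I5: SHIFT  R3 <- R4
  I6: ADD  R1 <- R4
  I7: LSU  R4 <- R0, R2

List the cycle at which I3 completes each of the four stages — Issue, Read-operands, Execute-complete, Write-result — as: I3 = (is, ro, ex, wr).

1) issue 1, read 2, done 4, write 5
2) issue 2, read 3, done 4, write 5
3) issue 3, read 6, done 12, write 13  <RAW R3: wait I2 write@5>
4) issue 6, read 7, done 8, write 9  <struct: SHIFT busy until I2 writes@5>
5) issue 10, read 11, done 12, write 13  <struct: SHIFT busy until I4 writes@9>
6) issue 14, read 15, done 17, write 18  <WAW R1: wait I3 write@13>
7) issue 15, read 16, done 17, write 18

I3 = (3, 6, 12, 13)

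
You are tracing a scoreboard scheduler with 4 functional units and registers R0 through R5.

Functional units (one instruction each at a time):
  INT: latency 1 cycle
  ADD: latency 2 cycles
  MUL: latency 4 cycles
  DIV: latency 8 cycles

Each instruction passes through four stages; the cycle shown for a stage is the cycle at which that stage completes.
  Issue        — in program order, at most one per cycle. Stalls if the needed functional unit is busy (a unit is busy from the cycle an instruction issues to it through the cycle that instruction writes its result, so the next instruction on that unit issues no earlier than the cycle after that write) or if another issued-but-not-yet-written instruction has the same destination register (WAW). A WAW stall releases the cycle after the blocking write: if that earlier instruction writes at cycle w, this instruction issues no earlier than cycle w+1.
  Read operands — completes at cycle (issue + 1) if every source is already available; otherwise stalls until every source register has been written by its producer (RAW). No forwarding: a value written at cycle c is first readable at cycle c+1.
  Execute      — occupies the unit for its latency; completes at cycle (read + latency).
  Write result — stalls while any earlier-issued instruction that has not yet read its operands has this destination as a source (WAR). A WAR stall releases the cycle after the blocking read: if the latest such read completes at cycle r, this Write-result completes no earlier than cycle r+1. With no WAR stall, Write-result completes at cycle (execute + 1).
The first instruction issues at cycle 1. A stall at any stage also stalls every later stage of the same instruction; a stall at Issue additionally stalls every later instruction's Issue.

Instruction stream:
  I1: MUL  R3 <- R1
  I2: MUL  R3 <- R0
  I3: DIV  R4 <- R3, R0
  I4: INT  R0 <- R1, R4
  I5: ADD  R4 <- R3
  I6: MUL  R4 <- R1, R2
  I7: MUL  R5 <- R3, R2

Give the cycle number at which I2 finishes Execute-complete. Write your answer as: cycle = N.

cycle = 13

[I1] 1/2/6/7
[I2] 8/9/13/14  (struct: MUL busy until I1 writes@7)
[I3] 9/15/23/24  (RAW R3: wait I2 write@14)
[I4] 10/25/26/27  (RAW R4: wait I3 write@24)
[I5] 25/26/28/29  (WAW R4: wait I3 write@24)
[I6] 30/31/35/36  (WAW R4: wait I5 write@29)
[I7] 37/38/42/43  (struct: MUL busy until I6 writes@36)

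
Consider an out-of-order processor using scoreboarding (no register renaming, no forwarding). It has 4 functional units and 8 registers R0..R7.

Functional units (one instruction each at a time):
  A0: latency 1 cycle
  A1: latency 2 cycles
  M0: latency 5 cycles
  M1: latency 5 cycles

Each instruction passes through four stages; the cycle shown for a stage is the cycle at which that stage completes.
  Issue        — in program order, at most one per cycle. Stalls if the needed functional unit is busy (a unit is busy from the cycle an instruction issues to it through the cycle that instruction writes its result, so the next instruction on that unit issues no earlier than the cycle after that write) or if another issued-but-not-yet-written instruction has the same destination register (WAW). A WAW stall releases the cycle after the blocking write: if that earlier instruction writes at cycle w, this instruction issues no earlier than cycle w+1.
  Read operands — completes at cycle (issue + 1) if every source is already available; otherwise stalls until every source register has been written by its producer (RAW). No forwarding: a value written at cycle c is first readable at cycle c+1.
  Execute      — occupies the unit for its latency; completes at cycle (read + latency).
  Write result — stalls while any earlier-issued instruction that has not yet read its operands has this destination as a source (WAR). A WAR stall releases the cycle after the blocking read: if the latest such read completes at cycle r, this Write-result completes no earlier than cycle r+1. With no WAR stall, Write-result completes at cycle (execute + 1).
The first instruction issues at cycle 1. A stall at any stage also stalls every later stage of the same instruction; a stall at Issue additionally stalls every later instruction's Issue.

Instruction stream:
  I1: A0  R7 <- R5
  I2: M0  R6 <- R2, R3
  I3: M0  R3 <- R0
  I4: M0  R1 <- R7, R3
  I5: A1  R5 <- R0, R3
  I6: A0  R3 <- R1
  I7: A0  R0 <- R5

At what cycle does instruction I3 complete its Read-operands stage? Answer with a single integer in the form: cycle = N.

cycle = 11

I1 -> (1, 2, 3, 4)
I2 -> (2, 3, 8, 9)
I3 -> (10, 11, 16, 17)  // struct: M0 busy until I2 writes@9
I4 -> (18, 19, 24, 25)  // struct: M0 busy until I3 writes@17
I5 -> (19, 20, 22, 23)
I6 -> (20, 26, 27, 28)  // RAW R1: wait I4 write@25
I7 -> (29, 30, 31, 32)  // struct: A0 busy until I6 writes@28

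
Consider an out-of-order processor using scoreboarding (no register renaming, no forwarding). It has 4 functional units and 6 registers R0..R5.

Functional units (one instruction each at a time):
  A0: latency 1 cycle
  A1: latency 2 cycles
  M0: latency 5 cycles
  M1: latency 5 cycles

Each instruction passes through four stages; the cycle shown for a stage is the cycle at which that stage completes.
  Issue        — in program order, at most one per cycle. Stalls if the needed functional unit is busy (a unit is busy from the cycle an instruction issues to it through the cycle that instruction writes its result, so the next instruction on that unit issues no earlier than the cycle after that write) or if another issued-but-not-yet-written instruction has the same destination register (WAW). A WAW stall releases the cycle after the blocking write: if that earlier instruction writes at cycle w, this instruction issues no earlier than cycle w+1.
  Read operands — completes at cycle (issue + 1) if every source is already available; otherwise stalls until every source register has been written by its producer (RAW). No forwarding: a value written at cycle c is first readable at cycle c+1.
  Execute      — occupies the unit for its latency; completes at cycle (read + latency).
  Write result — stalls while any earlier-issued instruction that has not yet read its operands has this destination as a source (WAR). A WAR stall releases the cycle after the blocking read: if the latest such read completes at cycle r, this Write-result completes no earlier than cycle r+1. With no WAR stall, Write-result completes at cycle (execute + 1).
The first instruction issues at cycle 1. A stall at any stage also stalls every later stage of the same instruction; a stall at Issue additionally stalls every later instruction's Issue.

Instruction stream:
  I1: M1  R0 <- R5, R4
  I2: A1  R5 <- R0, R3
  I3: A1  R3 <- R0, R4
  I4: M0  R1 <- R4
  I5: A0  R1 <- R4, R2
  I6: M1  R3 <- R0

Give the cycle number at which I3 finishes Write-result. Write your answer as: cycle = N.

I1  is:1  ro:2  ex:7  wr:8
I2  is:2  ro:9  ex:11  wr:12  — RAW R0: wait I1 write@8
I3  is:13  ro:14  ex:16  wr:17  — struct: A1 busy until I2 writes@12
I4  is:14  ro:15  ex:20  wr:21
I5  is:22  ro:23  ex:24  wr:25  — WAW R1: wait I4 write@21
I6  is:23  ro:24  ex:29  wr:30

cycle = 17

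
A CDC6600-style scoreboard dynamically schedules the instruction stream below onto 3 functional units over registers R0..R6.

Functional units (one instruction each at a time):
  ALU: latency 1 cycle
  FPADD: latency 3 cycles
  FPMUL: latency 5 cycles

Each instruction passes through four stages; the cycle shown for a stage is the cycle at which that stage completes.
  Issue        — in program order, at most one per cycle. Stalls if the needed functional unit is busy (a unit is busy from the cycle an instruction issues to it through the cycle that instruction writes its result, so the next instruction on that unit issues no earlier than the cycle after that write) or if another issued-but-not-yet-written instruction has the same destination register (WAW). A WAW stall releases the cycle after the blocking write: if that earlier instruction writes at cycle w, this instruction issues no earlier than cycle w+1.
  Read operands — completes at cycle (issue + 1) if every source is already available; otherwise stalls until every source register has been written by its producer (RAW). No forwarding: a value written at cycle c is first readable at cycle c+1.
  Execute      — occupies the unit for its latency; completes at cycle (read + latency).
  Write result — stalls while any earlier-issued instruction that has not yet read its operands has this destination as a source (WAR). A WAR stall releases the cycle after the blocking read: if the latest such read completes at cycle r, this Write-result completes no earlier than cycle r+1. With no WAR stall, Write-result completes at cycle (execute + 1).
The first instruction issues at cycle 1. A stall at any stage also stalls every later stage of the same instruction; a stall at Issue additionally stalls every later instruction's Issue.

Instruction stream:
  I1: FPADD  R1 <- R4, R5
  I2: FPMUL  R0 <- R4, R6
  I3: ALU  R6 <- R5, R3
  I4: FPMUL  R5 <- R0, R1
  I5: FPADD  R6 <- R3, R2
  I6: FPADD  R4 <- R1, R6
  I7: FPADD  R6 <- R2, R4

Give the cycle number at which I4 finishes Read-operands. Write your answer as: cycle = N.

t=1  I1→FPADD
t=2  I1 RO | I2→FPMUL
t=3  I2 RO | I3→ALU
t=4  I3 RO
t=5  I1 EX | I3 EX
t=6  I1 WR R1 | I3 WR R6
t=8  I2 EX
t=9  I2 WR R0
t=10  I4→FPMUL
t=11  I4 RO | I5→FPADD
t=12  I5 RO
t=15  I5 EX
t=16  I4 EX | I5 WR R6
t=17  I4 WR R5 | I6→FPADD
t=18  I6 RO
t=21  I6 EX
t=22  I6 WR R4
t=23  I7→FPADD
t=24  I7 RO
t=27  I7 EX
t=28  I7 WR R6

cycle = 11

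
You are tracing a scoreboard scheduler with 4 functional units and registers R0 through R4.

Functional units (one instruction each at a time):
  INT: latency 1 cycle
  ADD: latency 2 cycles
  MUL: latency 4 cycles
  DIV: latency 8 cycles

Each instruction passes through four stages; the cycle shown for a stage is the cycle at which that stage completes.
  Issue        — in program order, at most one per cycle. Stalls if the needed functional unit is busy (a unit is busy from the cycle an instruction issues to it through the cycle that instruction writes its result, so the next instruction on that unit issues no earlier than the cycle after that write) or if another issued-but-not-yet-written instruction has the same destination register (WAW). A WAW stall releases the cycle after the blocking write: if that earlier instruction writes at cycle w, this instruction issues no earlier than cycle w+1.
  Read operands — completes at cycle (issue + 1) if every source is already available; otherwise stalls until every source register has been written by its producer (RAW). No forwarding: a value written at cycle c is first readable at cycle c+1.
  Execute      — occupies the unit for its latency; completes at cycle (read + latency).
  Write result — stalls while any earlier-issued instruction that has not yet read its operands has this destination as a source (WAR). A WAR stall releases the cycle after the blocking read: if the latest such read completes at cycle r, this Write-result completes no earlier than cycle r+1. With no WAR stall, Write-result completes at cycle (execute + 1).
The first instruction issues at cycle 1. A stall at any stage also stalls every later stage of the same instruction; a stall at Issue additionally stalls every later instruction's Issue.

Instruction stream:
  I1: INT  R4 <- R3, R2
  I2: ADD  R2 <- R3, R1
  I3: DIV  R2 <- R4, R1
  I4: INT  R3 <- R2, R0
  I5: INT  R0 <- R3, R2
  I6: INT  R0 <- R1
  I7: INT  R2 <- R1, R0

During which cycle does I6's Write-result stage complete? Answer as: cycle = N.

cycle = 28

[1] I1 dispatched to INT
[2] I1 operands ready · I2 dispatched to ADD
[3] I1 complete · I2 operands ready
[4] R4←I1
[5] I2 complete
[6] R2←I2
[7] I3 dispatched to DIV
[8] I3 operands ready · I4 dispatched to INT
[16] I3 complete
[17] R2←I3
[18] I4 operands ready
[19] I4 complete
[20] R3←I4
[21] I5 dispatched to INT
[22] I5 operands ready
[23] I5 complete
[24] R0←I5
[25] I6 dispatched to INT
[26] I6 operands ready
[27] I6 complete
[28] R0←I6
[29] I7 dispatched to INT
[30] I7 operands ready
[31] I7 complete
[32] R2←I7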